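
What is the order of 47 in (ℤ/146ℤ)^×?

72

By Lagrange's theorem, ord_146(47) divides φ(146) = φ(2)·φ(73) = 1·72 = 72 = 2^3 · 3^2.
Divisors of 72: 1, 2, 3, 4, 6, 8, 9, 12, 18, 24, 36, 72.
Evaluate successive powers at the divisors of 72:
47^1 ≡ 47 (mod 146)
47^2 ≡ 19 (mod 146)
47^3 ≡ 17 (mod 146)
47^4 ≡ 69 (mod 146)
47^6 ≡ 143 (mod 146)
47^8 ≡ 89 (mod 146)
47^9 ≡ 95 (mod 146)
47^12 ≡ 9 (mod 146)
47^18 ≡ 119 (mod 146)
47^24 ≡ 81 (mod 146)
47^36 ≡ 145 (mod 146)
47^72 ≡ 1 (mod 146) ✓
Therefore the multiplicative order of 47 modulo 146 is 72.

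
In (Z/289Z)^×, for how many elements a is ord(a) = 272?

128

φ(289) = φ(17^2) = 17·(17−1) = 272 = 2^4 · 17.
(Z/289Z)^× is cyclic (|G| = 272); a cyclic group of order m has exactly φ(d) elements of each order d | m, and none otherwise.
272 = 2^4 · 17 divides 272, and φ(272) = 128.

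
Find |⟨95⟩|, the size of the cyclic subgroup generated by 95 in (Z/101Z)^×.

5

ord(95) | φ(101) = 101 − 1 = 100 = 2^2 · 5^2.
Divisors of 100: 1, 2, 4, 5, 10, 20, 25, 50, 100.
Check 95^d mod 101 for each divisor in increasing order:
95^1 ≡ 95
95^2 ≡ 36
95^4 ≡ 84
95^5 ≡ 1
So ord_101(95) = 5.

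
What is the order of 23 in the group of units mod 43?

21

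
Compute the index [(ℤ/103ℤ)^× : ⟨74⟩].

1

The order of 74 must divide φ(103) = 103 − 1 = 102 = 2 · 3 · 17.
Divisors of 102: 1, 2, 3, 6, 17, 34, 51, 102.
Evaluate successive powers at the divisors of 102:
74^1 ≡ 74
74^2 ≡ 17
74^3 ≡ 22
74^6 ≡ 72
74^17 ≡ 47
74^34 ≡ 46
74^51 ≡ 102
74^102 ≡ 1
Thus |⟨74⟩| = ord(74) = 102.
The index is φ(103) / ord(74) = 102 / 102 = 1.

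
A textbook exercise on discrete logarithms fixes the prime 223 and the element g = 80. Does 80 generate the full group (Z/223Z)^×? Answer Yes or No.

Yes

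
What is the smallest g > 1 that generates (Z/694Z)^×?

5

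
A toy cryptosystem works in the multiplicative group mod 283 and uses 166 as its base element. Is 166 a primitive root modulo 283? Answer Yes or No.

Yes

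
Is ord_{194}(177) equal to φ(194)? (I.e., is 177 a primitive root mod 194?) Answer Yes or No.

Yes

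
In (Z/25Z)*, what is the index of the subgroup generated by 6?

4

The order of 6 must divide φ(25) = φ(5^2) = 5·(5−1) = 20 = 2^2 · 5.
Divisors of 20: 1, 2, 4, 5, 10, 20.
Compute 6^d (mod 25) for the divisors d until we hit 1:
6^1 ≡ 6
6^2 ≡ 11
6^4 ≡ 21
6^5 ≡ 1
So ord_25(6) = 5, hence |⟨6⟩| = 5.
[(Z/25Z)^× : ⟨6⟩] = 20/5 = 4.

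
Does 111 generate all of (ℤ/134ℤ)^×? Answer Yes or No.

φ(134) = φ(2)·φ(67) = 1·66 = 66 = 2 · 3 · 11.
An element g generates (Z/134Z)^× iff g^(66/q) ≢ 1 (mod 134) for each prime q ∈ {2, 3, 11}.
111^33 ≡ 133 (mod 134)  [q = 2: ≢ 1 ✓]
111^22 ≡ 37 (mod 134)  [q = 3: ≢ 1 ✓]
111^6 ≡ 59 (mod 134)  [q = 11: ≢ 1 ✓]
None equal 1, so ord_134(111) = 66: 111 is a primitive root.

Yes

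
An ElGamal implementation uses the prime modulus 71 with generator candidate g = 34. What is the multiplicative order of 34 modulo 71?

14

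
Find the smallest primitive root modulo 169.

2

φ(169) = φ(13^2) = 13·(13−1) = 156 = 2^2 · 3 · 13.
Test candidates g = 2, 3, … against the prime factors q ∈ {2, 3, 13} of φ(169): g is a generator iff g^(156/q) ≢ 1 for every such q.
g = 2: 2^78 ≡ 168; 2^52 ≡ 146; 2^12 ≡ 40 — none is 1, so 2 is a primitive root.
Hence the least primitive root of 169 is 2.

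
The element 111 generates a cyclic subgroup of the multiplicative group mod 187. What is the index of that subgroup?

20

ord(111) | φ(187) = φ(11·17) = (11−1)·(17−1) = 10·16 = 160 = 2^5 · 5.
Divisors of 160: 1, 2, 4, 5, 8, 10, 16, 20, 32, 40, 80, 160.
Check 111^d mod 187 for each divisor in increasing order:
111^1 ≡ 111 (mod 187)
111^2 ≡ 166 (mod 187)
111^4 ≡ 67 (mod 187)
111^5 ≡ 144 (mod 187)
111^8 ≡ 1 (mod 187) ✓
Thus |⟨111⟩| = ord(111) = 8.
[(Z/187Z)^× : ⟨111⟩] = 160/8 = 20.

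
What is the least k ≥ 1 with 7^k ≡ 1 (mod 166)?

41

Since 7 ∈ (Z/166Z)^×, its order divides φ(166) = φ(2)·φ(83) = 1·82 = 82 = 2 · 41.
Divisors of 82: 1, 2, 41, 82.
Compute 7^d (mod 166) for the divisors d until we hit 1:
7^1 ≡ 7 (mod 166)
7^2 ≡ 49 (mod 166)
7^41 ≡ 1 (mod 166) ✓
The smallest such exponent is 41, so the order of 7 is 41.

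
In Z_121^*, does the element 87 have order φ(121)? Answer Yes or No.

No

φ(121) = φ(11^2) = 11·(11−1) = 110 = 2 · 5 · 11.
An element g generates (Z/121Z)^× iff g^(110/q) ≢ 1 (mod 121) for each prime q ∈ {2, 5, 11}.
87^55 ≡ 120 (mod 121)  [q = 2: ≢ 1 ✓]
87^22 ≡ 1 (mod 121)  [q = 5: ≡ 1 ✗]
87^10 ≡ 89 (mod 121)  [q = 11: ≢ 1 ✓]
The check at q = 5 fails, so 87 generates a proper subgroup.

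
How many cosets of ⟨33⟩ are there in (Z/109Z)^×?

Since 33 ∈ (Z/109Z)^×, its order divides φ(109) = 109 − 1 = 108 = 2^2 · 3^3.
Divisors of 108: 1, 2, 3, 4, 6, 9, 12, 18, 27, 36, 54, 108.
Compute 33^d (mod 109) for the divisors d until we hit 1:
33^1 ≡ 33 (mod 109)
33^2 ≡ 108 (mod 109)
33^3 ≡ 76 (mod 109)
33^4 ≡ 1 (mod 109) ✓
The order of 33 is 4, so the subgroup it generates has 4 elements.
[(Z/109Z)^× : ⟨33⟩] = 108/4 = 27.

27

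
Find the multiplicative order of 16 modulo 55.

ord(16) | φ(55) = φ(5·11) = (5−1)·(11−1) = 4·10 = 40 = 2^3 · 5.
Divisors of 40: 1, 2, 4, 5, 8, 10, 20, 40.
Compute 16^d (mod 55) for the divisors d until we hit 1:
16^1 ≡ 16 (mod 55)
16^2 ≡ 36 (mod 55)
16^4 ≡ 31 (mod 55)
16^5 ≡ 1 (mod 55) ✓
Therefore the multiplicative order of 16 modulo 55 is 5.

5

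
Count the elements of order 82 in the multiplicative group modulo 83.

40

φ(83) = 83 − 1 = 82 = 2 · 41.
In a cyclic group of order 82, there are φ(d) elements of order d for each divisor d of 82, and zero for non-divisors.
82 = 2 · 41 divides 82, and φ(82) = 40.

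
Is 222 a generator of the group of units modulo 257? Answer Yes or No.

φ(257) = 257 − 1 = 256 = 2^8.
Test 222^(256/q) mod 257 for each prime factor q of 256:
222^128 ≡ 1 (mod 257)  [q = 2: ≡ 1 ✗]
The check at q = 2 fails, so 222 generates a proper subgroup.

No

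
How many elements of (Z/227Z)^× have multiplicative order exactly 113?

φ(227) = 227 − 1 = 226 = 2 · 113.
Since (Z/227Z)^× is cyclic of order 226, the number of elements of order d is φ(d) when d | 226 and 0 otherwise.
113 | 226, and φ(113) = 113 − 1 = 112.

112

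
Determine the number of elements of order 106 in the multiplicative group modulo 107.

φ(107) = 107 − 1 = 106 = 2 · 53.
(Z/107Z)^× is cyclic (|G| = 106); a cyclic group of order m has exactly φ(d) elements of each order d | m, and none otherwise.
106 = 2 · 53 divides 106, and φ(106) = 52.

52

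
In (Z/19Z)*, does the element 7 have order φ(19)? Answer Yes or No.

φ(19) = 19 − 1 = 18 = 2 · 3^2.
Test 7^(18/q) mod 19 for each prime factor q of 18:
7^9 ≡ 1 (mod 19)  [q = 2: ≡ 1 ✗]
7^6 ≡ 1 (mod 19)  [q = 3: ≡ 1 ✗]
Since 7^9 ≡ 1, the order of 7 divides 9 < 18, so 7 is not a primitive root.

No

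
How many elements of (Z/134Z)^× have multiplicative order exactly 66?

20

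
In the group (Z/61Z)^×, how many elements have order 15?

8

φ(61) = 61 − 1 = 60 = 2^2 · 3 · 5.
(Z/61Z)^× is cyclic (|G| = 60); a cyclic group of order m has exactly φ(d) elements of each order d | m, and none otherwise.
15 = 3 · 5 divides 60, and φ(15) = 8.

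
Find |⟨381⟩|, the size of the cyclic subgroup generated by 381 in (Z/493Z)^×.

112

ord(381) | φ(493) = φ(17·29) = (17−1)·(29−1) = 16·28 = 448 = 2^6 · 7.
Divisors of 448: 1, 2, 4, 7, 8, 14, 16, 28, 32, 56, 64, 112, 224, 448.
Check 381^d mod 493 for each divisor in increasing order:
381^1 ≡ 381 (mod 493)
381^2 ≡ 219 (mod 493)
381^4 ≡ 140 (mod 493)
381^7 ≡ 318 (mod 493)
381^8 ≡ 373 (mod 493)
381^14 ≡ 59 (mod 493)
381^16 ≡ 103 (mod 493)
381^28 ≡ 30 (mod 493)
381^32 ≡ 256 (mod 493)
381^56 ≡ 407 (mod 493)
381^64 ≡ 460 (mod 493)
381^112 ≡ 1 (mod 493) ✓
Hence ord(381) = 112.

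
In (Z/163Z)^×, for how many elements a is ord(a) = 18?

φ(163) = 163 − 1 = 162 = 2 · 3^4.
In a cyclic group of order 162, there are φ(d) elements of order d for each divisor d of 162, and zero for non-divisors.
18 = 2 · 3^2 divides 162, and φ(18) = 6.

6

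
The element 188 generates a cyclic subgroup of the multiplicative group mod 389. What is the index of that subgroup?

1

Since 188 ∈ (Z/389Z)^×, its order divides φ(389) = 389 − 1 = 388 = 2^2 · 97.
Divisors of 388: 1, 2, 4, 97, 194, 388.
Evaluate successive powers at the divisors of 388:
188^1 ≡ 188
188^2 ≡ 334
188^4 ≡ 302
188^97 ≡ 115
188^194 ≡ 388
188^388 ≡ 1
So ord_389(188) = 388, hence |⟨188⟩| = 388.
The index is φ(389) / ord(188) = 388 / 388 = 1.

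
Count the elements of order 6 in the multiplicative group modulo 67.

φ(67) = 67 − 1 = 66 = 2 · 3 · 11.
(Z/67Z)^× is cyclic (|G| = 66); a cyclic group of order m has exactly φ(d) elements of each order d | m, and none otherwise.
6 = 2 · 3 divides 66, and φ(6) = 2.

2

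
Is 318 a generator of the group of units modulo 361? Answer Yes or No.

φ(361) = φ(19^2) = 19·(19−1) = 342 = 2 · 3^2 · 19.
Test 318^(342/q) mod 361 for each prime factor q of 342:
318^171 ≡ 360 (mod 361)  [q = 2: ≢ 1 ✓]
318^114 ≡ 292 (mod 361)  [q = 3: ≢ 1 ✓]
318^18 ≡ 77 (mod 361)  [q = 19: ≢ 1 ✓]
None equal 1, so ord_361(318) = 342: 318 is a primitive root.

Yes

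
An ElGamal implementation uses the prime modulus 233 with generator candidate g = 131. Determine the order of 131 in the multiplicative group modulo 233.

58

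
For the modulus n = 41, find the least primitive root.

φ(41) = 41 − 1 = 40 = 2^3 · 5.
g is a primitive root iff g^(40/q) ≢ 1 (mod 41) for each prime q ∈ {2, 5}.
g = 2: 2^20 ≡ 1 — hits 1, so not a primitive root.
g = 3: 3^20 ≡ 40; 3^8 ≡ 1 — hits 1, so not a primitive root.
g = 4: 4^20 ≡ 1 — hits 1, so not a primitive root.
g = 5: 5^20 ≡ 1 — hits 1, so not a primitive root.
g = 6: 6^20 ≡ 40; 6^8 ≡ 10 — none is 1, so 6 is a primitive root.
Hence the least primitive root of 41 is 6.

6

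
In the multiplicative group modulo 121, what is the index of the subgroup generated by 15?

2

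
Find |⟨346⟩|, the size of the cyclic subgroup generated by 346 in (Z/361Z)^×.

171

The order of 346 must divide φ(361) = φ(19^2) = 19·(19−1) = 342 = 2 · 3^2 · 19.
Divisors of 342: 1, 2, 3, 6, 9, 18, 19, 38, 57, 114, 171, 342.
Test each divisor d:
346^1 ≡ 346 (mod 361)
346^2 ≡ 225 (mod 361)
346^3 ≡ 235 (mod 361)
346^6 ≡ 353 (mod 361)
346^9 ≡ 286 (mod 361)
346^18 ≡ 210 (mod 361)
346^19 ≡ 99 (mod 361)
346^38 ≡ 54 (mod 361)
346^57 ≡ 292 (mod 361)
346^114 ≡ 68 (mod 361)
346^171 ≡ 1 (mod 361) ✓
Therefore the multiplicative order of 346 modulo 361 is 171.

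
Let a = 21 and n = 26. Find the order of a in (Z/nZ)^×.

4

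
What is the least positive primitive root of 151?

φ(151) = 151 − 1 = 150 = 2 · 3 · 5^2.
g is a primitive root iff g^(150/q) ≢ 1 (mod 151) for each prime q ∈ {2, 3, 5}.
g = 2: 2^75 ≡ 1 — hits 1, so not a primitive root.
g = 3: 3^75 ≡ 150; 3^50 ≡ 1 — hits 1, so not a primitive root.
g = 4: 4^75 ≡ 1 — hits 1, so not a primitive root.
g = 5: 5^75 ≡ 1 — hits 1, so not a primitive root.
g = 6: 6^75 ≡ 150; 6^50 ≡ 32; 6^30 ≡ 59 — none is 1, so 6 is a primitive root.
Hence the least primitive root of 151 is 6.

6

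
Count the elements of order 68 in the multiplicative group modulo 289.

φ(289) = φ(17^2) = 17·(17−1) = 272 = 2^4 · 17.
(Z/289Z)^× is cyclic (|G| = 272); a cyclic group of order m has exactly φ(d) elements of each order d | m, and none otherwise.
68 = 2^2 · 17 divides 272, and φ(68) = 32.

32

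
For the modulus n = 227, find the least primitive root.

2

φ(227) = 227 − 1 = 226 = 2 · 113.
g is a primitive root iff g^(226/q) ≢ 1 (mod 227) for each prime q ∈ {2, 113}.
g = 2: 2^113 ≡ 226; 2^2 ≡ 4 — none is 1, so 2 is a primitive root.
Hence the least primitive root of 227 is 2.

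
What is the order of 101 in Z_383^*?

191

Since 101 ∈ (Z/383Z)^×, its order divides φ(383) = 383 − 1 = 382 = 2 · 191.
Divisors of 382: 1, 2, 191, 382.
Evaluate successive powers at the divisors of 382:
101^1 ≡ 101
101^2 ≡ 243
101^191 ≡ 1
Hence ord(101) = 191.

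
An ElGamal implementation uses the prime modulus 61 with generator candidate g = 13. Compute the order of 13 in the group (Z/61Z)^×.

3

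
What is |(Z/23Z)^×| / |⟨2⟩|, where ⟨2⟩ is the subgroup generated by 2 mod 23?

The order of 2 must divide φ(23) = 23 − 1 = 22 = 2 · 11.
Divisors of 22: 1, 2, 11, 22.
Test each divisor d:
2^1 ≡ 2
2^2 ≡ 4
2^11 ≡ 1
So ord_23(2) = 11, hence |⟨2⟩| = 11.
The index is φ(23) / ord(2) = 22 / 11 = 2.

2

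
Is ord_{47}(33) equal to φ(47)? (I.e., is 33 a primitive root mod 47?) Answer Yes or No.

Yes

φ(47) = 47 − 1 = 46 = 2 · 23.
33 is a primitive root mod 47 iff 33^(φ(47)/q) ≢ 1 for every prime q | φ(47), i.e. q ∈ {2, 23}.
33^23 ≡ 46 (mod 47)  [q = 2: ≢ 1 ✓]
33^2 ≡ 8 (mod 47)  [q = 23: ≢ 1 ✓]
All checks pass, so 33 has order 46 and is a primitive root modulo 47.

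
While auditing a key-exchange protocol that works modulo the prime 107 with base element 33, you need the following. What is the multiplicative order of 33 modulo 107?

53

By Lagrange's theorem, ord_107(33) divides φ(107) = 107 − 1 = 106 = 2 · 53.
Divisors of 106: 1, 2, 53, 106.
Test each divisor d:
33^1 ≡ 33 (mod 107)
33^2 ≡ 19 (mod 107)
33^53 ≡ 1 (mod 107) ✓
Therefore the multiplicative order of 33 modulo 107 is 53.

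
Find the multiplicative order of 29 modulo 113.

112

Since 29 ∈ (Z/113Z)^×, its order divides φ(113) = 113 − 1 = 112 = 2^4 · 7.
Divisors of 112: 1, 2, 4, 7, 8, 14, 16, 28, 56, 112.
Compute 29^d (mod 113) for the divisors d until we hit 1:
29^1 ≡ 29
29^2 ≡ 50
29^4 ≡ 14
29^7 ≡ 73
29^8 ≡ 83
29^14 ≡ 18
29^16 ≡ 109
29^28 ≡ 98
29^56 ≡ 112
29^112 ≡ 1
Therefore the multiplicative order of 29 modulo 113 is 112.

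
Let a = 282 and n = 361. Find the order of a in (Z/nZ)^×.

171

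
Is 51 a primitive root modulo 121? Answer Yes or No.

φ(121) = φ(11^2) = 11·(11−1) = 110 = 2 · 5 · 11.
It suffices to check that the order of 51 is not a proper divisor of 110: compute 51^(110/q) for q ∈ {2, 5, 11}.
51^55 ≡ 120 (mod 121)  [q = 2: ≢ 1 ✓]
51^22 ≡ 27 (mod 121)  [q = 5: ≢ 1 ✓]
51^10 ≡ 34 (mod 121)  [q = 11: ≢ 1 ✓]
All checks pass, so 51 has order 110 and is a primitive root modulo 121.

Yes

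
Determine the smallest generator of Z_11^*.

2

φ(11) = 11 − 1 = 10 = 2 · 5.
Test candidates g = 2, 3, … against the prime factors q ∈ {2, 5} of φ(11): g is a generator iff g^(10/q) ≢ 1 for every such q.
g = 2: 2^5 ≡ 10; 2^2 ≡ 4 — none is 1, so 2 is a primitive root.
The smallest primitive root modulo 11 is 2.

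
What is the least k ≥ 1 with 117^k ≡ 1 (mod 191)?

95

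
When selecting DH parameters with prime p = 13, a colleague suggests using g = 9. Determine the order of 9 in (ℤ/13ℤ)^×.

By Lagrange's theorem, ord_13(9) divides φ(13) = 13 − 1 = 12 = 2^2 · 3.
Divisors of 12: 1, 2, 3, 4, 6, 12.
Compute 9^d (mod 13) for the divisors d until we hit 1:
9^1 ≡ 9 (mod 13)
9^2 ≡ 3 (mod 13)
9^3 ≡ 1 (mod 13) ✓
So ord_13(9) = 3.

3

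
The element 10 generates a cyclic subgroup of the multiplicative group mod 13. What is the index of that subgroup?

Since 10 ∈ (Z/13Z)^×, its order divides φ(13) = 13 − 1 = 12 = 2^2 · 3.
Divisors of 12: 1, 2, 3, 4, 6, 12.
Compute 10^d (mod 13) for the divisors d until we hit 1:
10^1 ≡ 10 (mod 13)
10^2 ≡ 9 (mod 13)
10^3 ≡ 12 (mod 13)
10^4 ≡ 3 (mod 13)
10^6 ≡ 1 (mod 13) ✓
So ord_13(10) = 6, hence |⟨10⟩| = 6.
Index = |(Z/13Z)^×| / |⟨10⟩| = 12 / 6 = 2.

2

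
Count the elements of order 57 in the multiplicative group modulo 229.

36

φ(229) = 229 − 1 = 228 = 2^2 · 3 · 19.
In a cyclic group of order 228, there are φ(d) elements of order d for each divisor d of 228, and zero for non-divisors.
57 = 3 · 19 divides 228, and φ(57) = 36.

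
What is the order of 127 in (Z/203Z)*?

The order of 127 must divide φ(203) = φ(7·29) = (7−1)·(29−1) = 6·28 = 168 = 2^3 · 3 · 7.
Divisors of 168: 1, 2, 3, 4, 6, 7, 8, 12, 14, 21, 24, 28, 42, 56, 84, 168.
Check 127^d mod 203 for each divisor in increasing order:
127^1 ≡ 127 (mod 203)
127^2 ≡ 92 (mod 203)
127^3 ≡ 113 (mod 203)
127^4 ≡ 141 (mod 203)
127^6 ≡ 183 (mod 203)
127^7 ≡ 99 (mod 203)
127^8 ≡ 190 (mod 203)
127^12 ≡ 197 (mod 203)
127^14 ≡ 57 (mod 203)
127^21 ≡ 162 (mod 203)
127^24 ≡ 36 (mod 203)
127^28 ≡ 1 (mod 203) ✓
The smallest such exponent is 28, so the order of 127 is 28.

28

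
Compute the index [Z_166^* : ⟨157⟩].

1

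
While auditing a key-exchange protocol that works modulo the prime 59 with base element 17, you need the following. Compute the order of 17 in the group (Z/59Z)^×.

ord(17) | φ(59) = 59 − 1 = 58 = 2 · 29.
Divisors of 58: 1, 2, 29, 58.
Evaluate successive powers at the divisors of 58:
17^1 ≡ 17
17^2 ≡ 53
17^29 ≡ 1
The smallest such exponent is 29, so the order of 17 is 29.

29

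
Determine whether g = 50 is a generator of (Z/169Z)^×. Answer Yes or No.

Yes

φ(169) = φ(13^2) = 13·(13−1) = 156 = 2^2 · 3 · 13.
An element g generates (Z/169Z)^× iff g^(156/q) ≢ 1 (mod 169) for each prime q ∈ {2, 3, 13}.
50^78 ≡ 168 (mod 169)  [q = 2: ≢ 1 ✓]
50^52 ≡ 146 (mod 169)  [q = 3: ≢ 1 ✓]
50^12 ≡ 66 (mod 169)  [q = 13: ≢ 1 ✓]
All checks pass, so 50 has order 156 and is a primitive root modulo 169.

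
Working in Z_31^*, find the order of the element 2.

5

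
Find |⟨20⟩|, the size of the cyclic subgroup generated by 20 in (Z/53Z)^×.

By Lagrange's theorem, ord_53(20) divides φ(53) = 53 − 1 = 52 = 2^2 · 13.
Divisors of 52: 1, 2, 4, 13, 26, 52.
Test each divisor d:
20^1 ≡ 20 (mod 53)
20^2 ≡ 29 (mod 53)
20^4 ≡ 46 (mod 53)
20^13 ≡ 30 (mod 53)
20^26 ≡ 52 (mod 53)
20^52 ≡ 1 (mod 53) ✓
Therefore the multiplicative order of 20 modulo 53 is 52.

52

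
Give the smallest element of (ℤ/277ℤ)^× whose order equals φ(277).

5

φ(277) = 277 − 1 = 276 = 2^2 · 3 · 23.
g is a primitive root iff g^(276/q) ≢ 1 (mod 277) for each prime q ∈ {2, 3, 23}.
g = 2: 2^138 ≡ 276; 2^92 ≡ 1 — hits 1, so not a primitive root.
g = 3: 3^138 ≡ 1 — hits 1, so not a primitive root.
g = 4: 4^138 ≡ 1 — hits 1, so not a primitive root.
g = 5: 5^138 ≡ 276; 5^92 ≡ 116; 5^12 ≡ 27 — none is 1, so 5 is a primitive root.
Hence the least primitive root of 277 is 5.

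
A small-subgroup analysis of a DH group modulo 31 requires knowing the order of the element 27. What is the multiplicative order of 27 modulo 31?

10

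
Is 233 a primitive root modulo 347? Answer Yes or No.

Yes

φ(347) = 347 − 1 = 346 = 2 · 173.
233 is a primitive root mod 347 iff 233^(φ(347)/q) ≢ 1 for every prime q | φ(347), i.e. q ∈ {2, 173}.
233^173 ≡ 346 (mod 347)  [q = 2: ≢ 1 ✓]
233^2 ≡ 157 (mod 347)  [q = 173: ≢ 1 ✓]
None equal 1, so ord_347(233) = 346: 233 is a primitive root.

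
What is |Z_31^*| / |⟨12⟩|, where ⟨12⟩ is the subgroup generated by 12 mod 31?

1

The order of 12 must divide φ(31) = 31 − 1 = 30 = 2 · 3 · 5.
Divisors of 30: 1, 2, 3, 5, 6, 10, 15, 30.
Compute 12^d (mod 31) for the divisors d until we hit 1:
12^1 ≡ 12
12^2 ≡ 20
12^3 ≡ 23
12^5 ≡ 26
12^6 ≡ 2
12^10 ≡ 25
12^15 ≡ 30
12^30 ≡ 1
So ord_31(12) = 30, hence |⟨12⟩| = 30.
Index = |(Z/31Z)^×| / |⟨12⟩| = 30 / 30 = 1.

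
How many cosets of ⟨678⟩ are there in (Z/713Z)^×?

6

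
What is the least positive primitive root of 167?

5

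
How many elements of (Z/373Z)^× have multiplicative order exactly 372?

120

φ(373) = 373 − 1 = 372 = 2^2 · 3 · 31.
Since (Z/373Z)^× is cyclic of order 372, the number of elements of order d is φ(d) when d | 372 and 0 otherwise.
372 = 2^2 · 3 · 31 divides 372, and φ(372) = 120.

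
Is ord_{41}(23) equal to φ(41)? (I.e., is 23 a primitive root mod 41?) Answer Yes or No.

φ(41) = 41 − 1 = 40 = 2^3 · 5.
23 is a primitive root mod 41 iff 23^(φ(41)/q) ≢ 1 for every prime q | φ(41), i.e. q ∈ {2, 5}.
23^20 ≡ 1 (mod 41)  [q = 2: ≡ 1 ✗]
23^8 ≡ 10 (mod 41)  [q = 5: ≢ 1 ✓]
Since 23^20 ≡ 1, the order of 23 divides 20 < 40, so 23 is not a primitive root.

No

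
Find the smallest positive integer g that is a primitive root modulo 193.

5

φ(193) = 193 − 1 = 192 = 2^6 · 3.
Test candidates g = 2, 3, … against the prime factors q ∈ {2, 3} of φ(193): g is a generator iff g^(192/q) ≢ 1 for every such q.
g = 2: 2^96 ≡ 1 — hits 1, so not a primitive root.
g = 3: 3^96 ≡ 1 — hits 1, so not a primitive root.
g = 4: 4^96 ≡ 1 — hits 1, so not a primitive root.
g = 5: 5^96 ≡ 192; 5^64 ≡ 84 — none is 1, so 5 is a primitive root.
So 5 is the smallest generator of (Z/193Z)^×.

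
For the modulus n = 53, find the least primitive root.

2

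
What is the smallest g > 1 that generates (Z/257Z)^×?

3

φ(257) = 257 − 1 = 256 = 2^8.
g is a primitive root iff g^(256/q) ≢ 1 (mod 257) for each prime q ∈ {2}.
g = 2: 2^128 ≡ 1 — hits 1, so not a primitive root.
g = 3: 3^128 ≡ 256 — none is 1, so 3 is a primitive root.
The smallest primitive root modulo 257 is 3.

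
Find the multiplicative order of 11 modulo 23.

Since 11 ∈ (Z/23Z)^×, its order divides φ(23) = 23 − 1 = 22 = 2 · 11.
Divisors of 22: 1, 2, 11, 22.
Compute 11^d (mod 23) for the divisors d until we hit 1:
11^1 ≡ 11 (mod 23)
11^2 ≡ 6 (mod 23)
11^11 ≡ 22 (mod 23)
11^22 ≡ 1 (mod 23) ✓
Hence ord(11) = 22.

22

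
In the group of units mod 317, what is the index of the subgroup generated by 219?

1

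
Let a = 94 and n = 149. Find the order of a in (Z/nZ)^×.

By Lagrange's theorem, ord_149(94) divides φ(149) = 149 − 1 = 148 = 2^2 · 37.
Divisors of 148: 1, 2, 4, 37, 74, 148.
Compute 94^d (mod 149) for the divisors d until we hit 1:
94^1 ≡ 94 (mod 149)
94^2 ≡ 45 (mod 149)
94^4 ≡ 88 (mod 149)
94^37 ≡ 44 (mod 149)
94^74 ≡ 148 (mod 149)
94^148 ≡ 1 (mod 149) ✓
The smallest such exponent is 148, so the order of 94 is 148.

148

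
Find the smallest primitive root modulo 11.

φ(11) = 11 − 1 = 10 = 2 · 5.
g is a primitive root iff g^(10/q) ≢ 1 (mod 11) for each prime q ∈ {2, 5}.
g = 2: 2^5 ≡ 10; 2^2 ≡ 4 — none is 1, so 2 is a primitive root.
Hence the least primitive root of 11 is 2.

2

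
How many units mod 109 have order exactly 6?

2

φ(109) = 109 − 1 = 108 = 2^2 · 3^3.
(Z/109Z)^× is cyclic (|G| = 108); a cyclic group of order m has exactly φ(d) elements of each order d | m, and none otherwise.
6 = 2 · 3 divides 108, and φ(6) = 2.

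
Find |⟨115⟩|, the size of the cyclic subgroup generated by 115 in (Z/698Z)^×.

58

By Lagrange's theorem, ord_698(115) divides φ(698) = φ(2)·φ(349) = 1·348 = 348 = 2^2 · 3 · 29.
Divisors of 348: 1, 2, 3, 4, 6, 12, 29, 58, 87, 116, 174, 348.
Compute 115^d (mod 698) for the divisors d until we hit 1:
115^1 ≡ 115 (mod 698)
115^2 ≡ 661 (mod 698)
115^3 ≡ 631 (mod 698)
115^4 ≡ 671 (mod 698)
115^6 ≡ 301 (mod 698)
115^12 ≡ 559 (mod 698)
115^29 ≡ 697 (mod 698)
115^58 ≡ 1 (mod 698) ✓
The smallest such exponent is 58, so the order of 115 is 58.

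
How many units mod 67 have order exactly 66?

20

φ(67) = 67 − 1 = 66 = 2 · 3 · 11.
(Z/67Z)^× is cyclic (|G| = 66); a cyclic group of order m has exactly φ(d) elements of each order d | m, and none otherwise.
66 = 2 · 3 · 11 divides 66, and φ(66) = 20.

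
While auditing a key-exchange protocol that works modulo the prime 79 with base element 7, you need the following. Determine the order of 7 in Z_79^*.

78

The order of 7 must divide φ(79) = 79 − 1 = 78 = 2 · 3 · 13.
Divisors of 78: 1, 2, 3, 6, 13, 26, 39, 78.
Test each divisor d:
7^1 ≡ 7 (mod 79)
7^2 ≡ 49 (mod 79)
7^3 ≡ 27 (mod 79)
7^6 ≡ 18 (mod 79)
7^13 ≡ 56 (mod 79)
7^26 ≡ 55 (mod 79)
7^39 ≡ 78 (mod 79)
7^78 ≡ 1 (mod 79) ✓
Hence ord(7) = 78.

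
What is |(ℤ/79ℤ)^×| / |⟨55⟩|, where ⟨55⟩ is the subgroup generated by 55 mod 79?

Since 55 ∈ (Z/79Z)^×, its order divides φ(79) = 79 − 1 = 78 = 2 · 3 · 13.
Divisors of 78: 1, 2, 3, 6, 13, 26, 39, 78.
Evaluate successive powers at the divisors of 78:
55^1 ≡ 55 (mod 79)
55^2 ≡ 23 (mod 79)
55^3 ≡ 1 (mod 79) ✓
So ord_79(55) = 3, hence |⟨55⟩| = 3.
Index = |(Z/79Z)^×| / |⟨55⟩| = 78 / 3 = 26.

26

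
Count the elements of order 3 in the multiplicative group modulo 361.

φ(361) = φ(19^2) = 19·(19−1) = 342 = 2 · 3^2 · 19.
Since (Z/361Z)^× is cyclic of order 342, the number of elements of order d is φ(d) when d | 342 and 0 otherwise.
3 | 342, and φ(3) = 3 − 1 = 2.

2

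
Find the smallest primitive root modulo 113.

3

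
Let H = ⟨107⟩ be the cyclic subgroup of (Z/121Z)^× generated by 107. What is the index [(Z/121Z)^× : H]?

1

Since 107 ∈ (Z/121Z)^×, its order divides φ(121) = φ(11^2) = 11·(11−1) = 110 = 2 · 5 · 11.
Divisors of 110: 1, 2, 5, 10, 11, 22, 55, 110.
Evaluate successive powers at the divisors of 110:
107^1 ≡ 107
107^2 ≡ 75
107^5 ≡ 21
107^10 ≡ 78
107^11 ≡ 118
107^22 ≡ 9
107^55 ≡ 120
107^110 ≡ 1
The order of 107 is 110, so the subgroup it generates has 110 elements.
[(Z/121Z)^× : ⟨107⟩] = 110/110 = 1.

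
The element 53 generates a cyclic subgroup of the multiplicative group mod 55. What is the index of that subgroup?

2

Since 53 ∈ (Z/55Z)^×, its order divides φ(55) = φ(5·11) = (5−1)·(11−1) = 4·10 = 40 = 2^3 · 5.
Divisors of 40: 1, 2, 4, 5, 8, 10, 20, 40.
Compute 53^d (mod 55) for the divisors d until we hit 1:
53^1 ≡ 53 (mod 55)
53^2 ≡ 4 (mod 55)
53^4 ≡ 16 (mod 55)
53^5 ≡ 23 (mod 55)
53^8 ≡ 36 (mod 55)
53^10 ≡ 34 (mod 55)
53^20 ≡ 1 (mod 55) ✓
So ord_55(53) = 20, hence |⟨53⟩| = 20.
The index is φ(55) / ord(53) = 40 / 20 = 2.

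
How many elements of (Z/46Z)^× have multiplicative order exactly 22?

φ(46) = φ(2)·φ(23) = 1·22 = 22 = 2 · 11.
In a cyclic group of order 22, there are φ(d) elements of order d for each divisor d of 22, and zero for non-divisors.
22 = 2 · 11 divides 22, and φ(22) = 10.

10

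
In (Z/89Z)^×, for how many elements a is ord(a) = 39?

0

φ(89) = 89 − 1 = 88 = 2^3 · 11.
In a cyclic group of order 88, there are φ(d) elements of order d for each divisor d of 88, and zero for non-divisors.
39 does not divide 88, so no element of (Z/89Z)^× has order 39.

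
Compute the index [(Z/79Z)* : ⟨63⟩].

1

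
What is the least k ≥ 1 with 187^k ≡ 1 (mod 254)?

63

The order of 187 must divide φ(254) = φ(2)·φ(127) = 1·126 = 126 = 2 · 3^2 · 7.
Divisors of 126: 1, 2, 3, 6, 7, 9, 14, 18, 21, 42, 63, 126.
Test each divisor d:
187^1 ≡ 187 (mod 254)
187^2 ≡ 171 (mod 254)
187^3 ≡ 227 (mod 254)
187^6 ≡ 221 (mod 254)
187^7 ≡ 179 (mod 254)
187^9 ≡ 129 (mod 254)
187^14 ≡ 37 (mod 254)
187^18 ≡ 131 (mod 254)
187^21 ≡ 19 (mod 254)
187^42 ≡ 107 (mod 254)
187^63 ≡ 1 (mod 254) ✓
Therefore the multiplicative order of 187 modulo 254 is 63.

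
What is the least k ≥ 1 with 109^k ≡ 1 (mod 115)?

By Lagrange's theorem, ord_115(109) divides φ(115) = φ(5·23) = (5−1)·(23−1) = 4·22 = 88 = 2^3 · 11.
Divisors of 88: 1, 2, 4, 8, 11, 22, 44, 88.
Evaluate successive powers at the divisors of 88:
109^1 ≡ 109
109^2 ≡ 36
109^4 ≡ 31
109^8 ≡ 41
109^11 ≡ 114
109^22 ≡ 1
The smallest such exponent is 22, so the order of 109 is 22.

22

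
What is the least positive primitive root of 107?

2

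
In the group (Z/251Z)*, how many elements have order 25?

20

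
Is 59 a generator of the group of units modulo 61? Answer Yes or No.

Yes

φ(61) = 61 − 1 = 60 = 2^2 · 3 · 5.
An element g generates (Z/61Z)^× iff g^(60/q) ≢ 1 (mod 61) for each prime q ∈ {2, 3, 5}.
59^30 ≡ 60 (mod 61)  [q = 2: ≢ 1 ✓]
59^20 ≡ 47 (mod 61)  [q = 3: ≢ 1 ✓]
59^12 ≡ 9 (mod 61)  [q = 5: ≢ 1 ✓]
Every test exponent gives a nontrivial residue, hence 59 generates the full group.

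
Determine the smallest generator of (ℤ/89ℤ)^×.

3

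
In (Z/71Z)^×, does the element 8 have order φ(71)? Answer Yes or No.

φ(71) = 71 − 1 = 70 = 2 · 5 · 7.
8 is a primitive root mod 71 iff 8^(φ(71)/q) ≢ 1 for every prime q | φ(71), i.e. q ∈ {2, 5, 7}.
8^35 ≡ 1 (mod 71)  [q = 2: ≡ 1 ✗]
8^14 ≡ 57 (mod 71)  [q = 5: ≢ 1 ✓]
8^10 ≡ 20 (mod 71)  [q = 7: ≢ 1 ✓]
The check at q = 2 fails, so 8 generates a proper subgroup.

No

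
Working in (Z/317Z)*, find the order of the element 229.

Since 229 ∈ (Z/317Z)^×, its order divides φ(317) = 317 − 1 = 316 = 2^2 · 79.
Divisors of 316: 1, 2, 4, 79, 158, 316.
Test each divisor d:
229^1 ≡ 229
229^2 ≡ 136
229^4 ≡ 110
229^79 ≡ 203
229^158 ≡ 316
229^316 ≡ 1
Hence ord(229) = 316.

316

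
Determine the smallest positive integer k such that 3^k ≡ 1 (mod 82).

8

By Lagrange's theorem, ord_82(3) divides φ(82) = φ(2)·φ(41) = 1·40 = 40 = 2^3 · 5.
Divisors of 40: 1, 2, 4, 5, 8, 10, 20, 40.
Evaluate successive powers at the divisors of 40:
3^1 ≡ 3 (mod 82)
3^2 ≡ 9 (mod 82)
3^4 ≡ 81 (mod 82)
3^5 ≡ 79 (mod 82)
3^8 ≡ 1 (mod 82) ✓
So ord_82(3) = 8.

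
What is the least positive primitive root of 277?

5

φ(277) = 277 − 1 = 276 = 2^2 · 3 · 23.
g is a primitive root iff g^(276/q) ≢ 1 (mod 277) for each prime q ∈ {2, 3, 23}.
g = 2: 2^138 ≡ 276; 2^92 ≡ 1 — hits 1, so not a primitive root.
g = 3: 3^138 ≡ 1 — hits 1, so not a primitive root.
g = 4: 4^138 ≡ 1 — hits 1, so not a primitive root.
g = 5: 5^138 ≡ 276; 5^92 ≡ 116; 5^12 ≡ 27 — none is 1, so 5 is a primitive root.
The smallest primitive root modulo 277 is 5.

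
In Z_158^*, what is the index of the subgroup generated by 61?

3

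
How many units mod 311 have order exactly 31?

30

φ(311) = 311 − 1 = 310 = 2 · 5 · 31.
(Z/311Z)^× is cyclic (|G| = 310); a cyclic group of order m has exactly φ(d) elements of each order d | m, and none otherwise.
31 | 310, and φ(31) = 31 − 1 = 30.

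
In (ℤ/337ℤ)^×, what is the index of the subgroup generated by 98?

4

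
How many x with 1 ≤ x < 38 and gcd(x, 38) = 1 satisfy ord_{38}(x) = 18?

φ(38) = φ(2)·φ(19) = 1·18 = 18 = 2 · 3^2.
Since (Z/38Z)^× is cyclic of order 18, the number of elements of order d is φ(d) when d | 18 and 0 otherwise.
18 = 2 · 3^2 divides 18, and φ(18) = 6.

6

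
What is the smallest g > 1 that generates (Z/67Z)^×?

2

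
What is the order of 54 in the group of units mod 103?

102

The order of 54 must divide φ(103) = 103 − 1 = 102 = 2 · 3 · 17.
Divisors of 102: 1, 2, 3, 6, 17, 34, 51, 102.
Evaluate successive powers at the divisors of 102:
54^1 ≡ 54 (mod 103)
54^2 ≡ 32 (mod 103)
54^3 ≡ 80 (mod 103)
54^6 ≡ 14 (mod 103)
54^17 ≡ 47 (mod 103)
54^34 ≡ 46 (mod 103)
54^51 ≡ 102 (mod 103)
54^102 ≡ 1 (mod 103) ✓
The smallest such exponent is 102, so the order of 54 is 102.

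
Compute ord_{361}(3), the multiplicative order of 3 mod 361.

342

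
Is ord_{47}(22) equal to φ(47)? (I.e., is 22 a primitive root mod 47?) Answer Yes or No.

Yes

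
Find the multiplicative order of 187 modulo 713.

By Lagrange's theorem, ord_713(187) divides φ(713) = φ(23·31) = (23−1)·(31−1) = 22·30 = 660 = 2^2 · 3 · 5 · 11.
Divisors of 660: 1, 2, 3, 4, 5, 6, 10, 11, 12, 15, 20, 22, 30, 33, 44, 55, 60, 66, 110, 132, 165, 220, 330, 660.
Evaluate successive powers at the divisors of 660:
187^1 ≡ 187 (mod 713)
187^2 ≡ 32 (mod 713)
187^3 ≡ 280 (mod 713)
187^4 ≡ 311 (mod 713)
187^5 ≡ 404 (mod 713)
187^6 ≡ 683 (mod 713)
187^10 ≡ 652 (mod 713)
187^11 ≡ 1 (mod 713) ✓
Therefore the multiplicative order of 187 modulo 713 is 11.

11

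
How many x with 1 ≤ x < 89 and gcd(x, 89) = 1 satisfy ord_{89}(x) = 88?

40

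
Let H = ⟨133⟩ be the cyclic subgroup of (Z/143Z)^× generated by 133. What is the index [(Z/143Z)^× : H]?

By Lagrange's theorem, ord_143(133) divides φ(143) = φ(11·13) = (11−1)·(13−1) = 10·12 = 120 = 2^3 · 3 · 5.
Divisors of 120: 1, 2, 3, 4, 5, 6, 8, 10, 12, 15, 20, 24, 30, 40, 60, 120.
Compute 133^d (mod 143) for the divisors d until we hit 1:
133^1 ≡ 133
133^2 ≡ 100
133^3 ≡ 1
So ord_143(133) = 3, hence |⟨133⟩| = 3.
The index is φ(143) / ord(133) = 120 / 3 = 40.

40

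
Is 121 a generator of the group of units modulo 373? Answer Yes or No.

No

φ(373) = 373 − 1 = 372 = 2^2 · 3 · 31.
It suffices to check that the order of 121 is not a proper divisor of 372: compute 121^(372/q) for q ∈ {2, 3, 31}.
121^186 ≡ 1 (mod 373)  [q = 2: ≡ 1 ✗]
121^124 ≡ 284 (mod 373)  [q = 3: ≢ 1 ✓]
121^12 ≡ 109 (mod 373)  [q = 31: ≢ 1 ✓]
Since 121^186 ≡ 1, the order of 121 divides 186 < 372, so 121 is not a primitive root.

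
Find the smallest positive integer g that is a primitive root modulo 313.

10

φ(313) = 313 − 1 = 312 = 2^3 · 3 · 13.
g is a primitive root iff g^(312/q) ≢ 1 (mod 313) for each prime q ∈ {2, 3, 13}.
g = 2: 2^156 ≡ 1 — hits 1, so not a primitive root.
g = 3: 3^156 ≡ 1 — hits 1, so not a primitive root.
g = 4: 4^156 ≡ 1 — hits 1, so not a primitive root.
g = 5: 5^156 ≡ 312; 5^104 ≡ 1 — hits 1, so not a primitive root.
g = 6: 6^156 ≡ 1 — hits 1, so not a primitive root.
g = 7: 7^156 ≡ 312; 7^104 ≡ 1 — hits 1, so not a primitive root.
g = 8: 8^156 ≡ 1 — hits 1, so not a primitive root.
g = 9: 9^156 ≡ 1 — hits 1, so not a primitive root.
g = 10: 10^156 ≡ 312; 10^104 ≡ 214; 10^24 ≡ 103 — none is 1, so 10 is a primitive root.
Hence the least primitive root of 313 is 10.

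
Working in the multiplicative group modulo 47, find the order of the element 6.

23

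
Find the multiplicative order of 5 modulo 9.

Since 5 ∈ (Z/9Z)^×, its order divides φ(9) = φ(3^2) = 3·(3−1) = 6 = 2 · 3.
Divisors of 6: 1, 2, 3, 6.
Test each divisor d:
5^1 ≡ 5 (mod 9)
5^2 ≡ 7 (mod 9)
5^3 ≡ 8 (mod 9)
5^6 ≡ 1 (mod 9) ✓
So ord_9(5) = 6.

6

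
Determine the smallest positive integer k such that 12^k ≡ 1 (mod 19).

6

Since 12 ∈ (Z/19Z)^×, its order divides φ(19) = 19 − 1 = 18 = 2 · 3^2.
Divisors of 18: 1, 2, 3, 6, 9, 18.
Test each divisor d:
12^1 ≡ 12 (mod 19)
12^2 ≡ 11 (mod 19)
12^3 ≡ 18 (mod 19)
12^6 ≡ 1 (mod 19) ✓
Hence ord(12) = 6.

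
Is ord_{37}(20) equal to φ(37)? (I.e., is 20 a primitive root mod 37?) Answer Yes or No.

Yes

φ(37) = 37 − 1 = 36 = 2^2 · 3^2.
Test 20^(36/q) mod 37 for each prime factor q of 36:
20^18 ≡ 36 (mod 37)  [q = 2: ≢ 1 ✓]
20^12 ≡ 26 (mod 37)  [q = 3: ≢ 1 ✓]
Every test exponent gives a nontrivial residue, hence 20 generates the full group.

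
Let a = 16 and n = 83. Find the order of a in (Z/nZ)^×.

Since 16 ∈ (Z/83Z)^×, its order divides φ(83) = 83 − 1 = 82 = 2 · 41.
Divisors of 82: 1, 2, 41, 82.
Evaluate successive powers at the divisors of 82:
16^1 ≡ 16 (mod 83)
16^2 ≡ 7 (mod 83)
16^41 ≡ 1 (mod 83) ✓
The smallest such exponent is 41, so the order of 16 is 41.

41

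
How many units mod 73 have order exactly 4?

2

φ(73) = 73 − 1 = 72 = 2^3 · 3^2.
(Z/73Z)^× is cyclic (|G| = 72); a cyclic group of order m has exactly φ(d) elements of each order d | m, and none otherwise.
4 = 2^2 divides 72, and φ(4) = 2.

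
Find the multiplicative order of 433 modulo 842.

ord(433) | φ(842) = φ(2)·φ(421) = 1·420 = 420 = 2^2 · 3 · 5 · 7.
Divisors of 420: 1, 2, 3, 4, 5, 6, 7, 10, 12, 14, 15, 20, 21, 28, 30, 35, 42, 60, 70, 84, 105, 140, 210, 420.
Check 433^d mod 842 for each divisor in increasing order:
433^1 ≡ 433 (mod 842)
433^2 ≡ 565 (mod 842)
433^3 ≡ 465 (mod 842)
433^4 ≡ 107 (mod 842)
433^5 ≡ 21 (mod 842)
433^6 ≡ 673 (mod 842)
433^7 ≡ 77 (mod 842)
433^10 ≡ 441 (mod 842)
433^12 ≡ 775 (mod 842)
433^14 ≡ 35 (mod 842)
433^15 ≡ 841 (mod 842)
433^20 ≡ 821 (mod 842)
433^21 ≡ 169 (mod 842)
433^28 ≡ 383 (mod 842)
433^30 ≡ 1 (mod 842) ✓
So ord_842(433) = 30.

30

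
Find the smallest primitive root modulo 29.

2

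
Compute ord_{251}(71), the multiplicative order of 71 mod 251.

By Lagrange's theorem, ord_251(71) divides φ(251) = 251 − 1 = 250 = 2 · 5^3.
Divisors of 250: 1, 2, 5, 10, 25, 50, 125, 250.
Check 71^d mod 251 for each divisor in increasing order:
71^1 ≡ 71 (mod 251)
71^2 ≡ 21 (mod 251)
71^5 ≡ 187 (mod 251)
71^10 ≡ 80 (mod 251)
71^25 ≡ 32 (mod 251)
71^50 ≡ 20 (mod 251)
71^125 ≡ 250 (mod 251)
71^250 ≡ 1 (mod 251) ✓
So ord_251(71) = 250.

250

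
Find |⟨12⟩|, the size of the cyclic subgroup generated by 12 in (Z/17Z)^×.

16

The order of 12 must divide φ(17) = 17 − 1 = 16 = 2^4.
Divisors of 16: 1, 2, 4, 8, 16.
Check 12^d mod 17 for each divisor in increasing order:
12^1 ≡ 12
12^2 ≡ 8
12^4 ≡ 13
12^8 ≡ 16
12^16 ≡ 1
Hence ord(12) = 16.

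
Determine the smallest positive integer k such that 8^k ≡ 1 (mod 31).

5

The order of 8 must divide φ(31) = 31 − 1 = 30 = 2 · 3 · 5.
Divisors of 30: 1, 2, 3, 5, 6, 10, 15, 30.
Check 8^d mod 31 for each divisor in increasing order:
8^1 ≡ 8 (mod 31)
8^2 ≡ 2 (mod 31)
8^3 ≡ 16 (mod 31)
8^5 ≡ 1 (mod 31) ✓
So ord_31(8) = 5.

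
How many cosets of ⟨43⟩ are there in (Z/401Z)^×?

Since 43 ∈ (Z/401Z)^×, its order divides φ(401) = 401 − 1 = 400 = 2^4 · 5^2.
Divisors of 400: 1, 2, 4, 5, 8, 10, 16, 20, 25, 40, 50, 80, 100, 200, 400.
Test each divisor d:
43^1 ≡ 43
43^2 ≡ 245
43^4 ≡ 276
43^5 ≡ 239
43^8 ≡ 387
43^10 ≡ 179
43^16 ≡ 196
43^20 ≡ 362
43^25 ≡ 303
43^40 ≡ 318
43^50 ≡ 381
43^80 ≡ 72
43^100 ≡ 400
43^200 ≡ 1
So ord_401(43) = 200, hence |⟨43⟩| = 200.
[(Z/401Z)^× : ⟨43⟩] = 400/200 = 2.

2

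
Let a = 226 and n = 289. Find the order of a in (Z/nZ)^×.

272

By Lagrange's theorem, ord_289(226) divides φ(289) = φ(17^2) = 17·(17−1) = 272 = 2^4 · 17.
Divisors of 272: 1, 2, 4, 8, 16, 17, 34, 68, 136, 272.
Check 226^d mod 289 for each divisor in increasing order:
226^1 ≡ 226 (mod 289)
226^2 ≡ 212 (mod 289)
226^4 ≡ 149 (mod 289)
226^8 ≡ 237 (mod 289)
226^16 ≡ 103 (mod 289)
226^17 ≡ 158 (mod 289)
226^34 ≡ 110 (mod 289)
226^68 ≡ 251 (mod 289)
226^136 ≡ 288 (mod 289)
226^272 ≡ 1 (mod 289) ✓
The smallest such exponent is 272, so the order of 226 is 272.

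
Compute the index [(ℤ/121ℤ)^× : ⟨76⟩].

5

By Lagrange's theorem, ord_121(76) divides φ(121) = φ(11^2) = 11·(11−1) = 110 = 2 · 5 · 11.
Divisors of 110: 1, 2, 5, 10, 11, 22, 55, 110.
Check 76^d mod 121 for each divisor in increasing order:
76^1 ≡ 76 (mod 121)
76^2 ≡ 89 (mod 121)
76^5 ≡ 21 (mod 121)
76^10 ≡ 78 (mod 121)
76^11 ≡ 120 (mod 121)
76^22 ≡ 1 (mod 121) ✓
Thus |⟨76⟩| = ord(76) = 22.
The index is φ(121) / ord(76) = 110 / 22 = 5.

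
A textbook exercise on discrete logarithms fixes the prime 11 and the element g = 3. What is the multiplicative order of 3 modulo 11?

5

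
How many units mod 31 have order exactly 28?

0

φ(31) = 31 − 1 = 30 = 2 · 3 · 5.
Since (Z/31Z)^× is cyclic of order 30, the number of elements of order d is φ(d) when d | 30 and 0 otherwise.
28 does not divide 30, so no element of (Z/31Z)^× has order 28.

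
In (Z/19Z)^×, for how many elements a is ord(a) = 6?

2

φ(19) = 19 − 1 = 18 = 2 · 3^2.
Since (Z/19Z)^× is cyclic of order 18, the number of elements of order d is φ(d) when d | 18 and 0 otherwise.
6 = 2 · 3 divides 18, and φ(6) = 2.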